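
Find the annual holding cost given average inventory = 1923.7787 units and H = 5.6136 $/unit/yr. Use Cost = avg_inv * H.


Cost = 1923.7787 * 5.6136 = 10799.3241

10799.3241 $/yr


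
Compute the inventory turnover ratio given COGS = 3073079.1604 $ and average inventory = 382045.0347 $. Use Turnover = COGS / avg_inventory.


Turnover = 3073079.1604 / 382045.0347 = 8.0438

8.0438


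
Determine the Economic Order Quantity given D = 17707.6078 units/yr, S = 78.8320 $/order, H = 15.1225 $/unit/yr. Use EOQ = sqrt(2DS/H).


2*D*S = 2 * 17707.6078 * 78.8320 = 2791852.2762
2*D*S/H = 184615.7895
EOQ = sqrt(184615.7895) = 429.6694

429.6694 units


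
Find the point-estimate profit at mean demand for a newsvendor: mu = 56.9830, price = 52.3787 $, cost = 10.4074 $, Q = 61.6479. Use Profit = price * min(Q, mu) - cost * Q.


Sales at mu = min(61.6479, 56.9830) = 56.9830
Revenue = 52.3787 * 56.9830 = 2984.6955
Total cost = 10.4074 * 61.6479 = 641.5944
Profit = 2984.6955 - 641.5944 = 2343.1011

2343.1011 $


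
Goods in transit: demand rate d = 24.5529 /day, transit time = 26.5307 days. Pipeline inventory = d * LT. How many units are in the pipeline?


Pipeline = 24.5529 * 26.5307 = 651.4056

651.4056 units


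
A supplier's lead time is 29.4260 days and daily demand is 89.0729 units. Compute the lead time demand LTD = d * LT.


LTD = 89.0729 * 29.4260 = 2621.0592

2621.0592 units


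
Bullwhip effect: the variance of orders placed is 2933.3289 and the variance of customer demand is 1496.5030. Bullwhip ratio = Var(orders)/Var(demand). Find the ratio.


BW = 2933.3289 / 1496.5030 = 1.9601

1.9601


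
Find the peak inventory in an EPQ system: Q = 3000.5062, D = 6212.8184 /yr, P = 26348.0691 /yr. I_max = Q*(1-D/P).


D/P = 0.2358
1 - D/P = 0.7642
I_max = 3000.5062 * 0.7642 = 2292.9932

2292.9932 units


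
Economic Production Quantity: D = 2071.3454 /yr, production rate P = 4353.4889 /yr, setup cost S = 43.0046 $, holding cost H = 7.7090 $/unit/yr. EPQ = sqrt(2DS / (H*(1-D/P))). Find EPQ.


1 - D/P = 1 - 0.4758 = 0.5242
H*(1-D/P) = 4.0411
2DS = 178154.7608
EPQ = sqrt(44085.3080) = 209.9650

209.9650 units


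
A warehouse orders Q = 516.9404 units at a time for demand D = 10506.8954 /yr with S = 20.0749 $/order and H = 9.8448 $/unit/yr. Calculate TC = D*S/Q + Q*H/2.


Ordering cost = D*S/Q = 408.0255
Holding cost = Q*H/2 = 2544.5874
TC = 408.0255 + 2544.5874 = 2952.6129

2952.6129 $/yr


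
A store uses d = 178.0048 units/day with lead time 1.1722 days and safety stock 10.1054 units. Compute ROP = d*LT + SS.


d*LT = 178.0048 * 1.1722 = 208.6572
ROP = 208.6572 + 10.1054 = 218.7626

218.7626 units


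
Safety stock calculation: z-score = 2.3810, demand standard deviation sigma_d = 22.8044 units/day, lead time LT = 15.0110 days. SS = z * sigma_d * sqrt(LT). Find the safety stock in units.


sqrt(LT) = sqrt(15.0110) = 3.8744
SS = 2.3810 * 22.8044 * 3.8744 = 210.3695

210.3695 units


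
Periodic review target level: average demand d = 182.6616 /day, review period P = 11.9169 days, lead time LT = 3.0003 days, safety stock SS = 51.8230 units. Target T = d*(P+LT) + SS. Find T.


P + LT = 14.9172
d*(P+LT) = 182.6616 * 14.9172 = 2724.7996
T = 2724.7996 + 51.8230 = 2776.6226

2776.6226 units


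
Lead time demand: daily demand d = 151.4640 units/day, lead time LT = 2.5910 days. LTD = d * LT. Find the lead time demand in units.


LTD = 151.4640 * 2.5910 = 392.4432

392.4432 units


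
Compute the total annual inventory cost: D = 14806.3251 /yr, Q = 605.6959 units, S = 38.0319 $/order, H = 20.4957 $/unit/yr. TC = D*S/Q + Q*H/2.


Ordering cost = D*S/Q = 929.6954
Holding cost = Q*H/2 = 6207.0807
TC = 929.6954 + 6207.0807 = 7136.7761

7136.7761 $/yr


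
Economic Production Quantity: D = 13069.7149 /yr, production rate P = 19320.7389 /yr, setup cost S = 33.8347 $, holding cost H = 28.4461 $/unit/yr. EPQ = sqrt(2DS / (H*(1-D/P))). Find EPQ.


1 - D/P = 1 - 0.6765 = 0.3235
H*(1-D/P) = 9.2034
2DS = 884419.7655
EPQ = sqrt(96096.6554) = 309.9946

309.9946 units


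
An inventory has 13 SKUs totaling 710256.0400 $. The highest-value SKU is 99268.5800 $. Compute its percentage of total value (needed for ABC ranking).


Top item = 99268.5800
Total = 710256.0400
Percentage = 99268.5800 / 710256.0400 * 100 = 13.9764

13.9764%


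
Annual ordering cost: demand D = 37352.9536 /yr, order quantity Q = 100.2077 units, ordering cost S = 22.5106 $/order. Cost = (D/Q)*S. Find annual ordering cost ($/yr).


Number of orders = D/Q = 372.7553
Cost = 372.7553 * 22.5106 = 8390.9460

8390.9460 $/yr


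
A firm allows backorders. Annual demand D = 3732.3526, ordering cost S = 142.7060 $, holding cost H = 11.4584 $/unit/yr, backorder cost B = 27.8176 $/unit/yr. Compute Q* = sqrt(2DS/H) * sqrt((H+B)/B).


sqrt(2DS/H) = 304.9056
sqrt((H+B)/B) = 1.1882
Q* = 304.9056 * 1.1882 = 362.3008

362.3008 units


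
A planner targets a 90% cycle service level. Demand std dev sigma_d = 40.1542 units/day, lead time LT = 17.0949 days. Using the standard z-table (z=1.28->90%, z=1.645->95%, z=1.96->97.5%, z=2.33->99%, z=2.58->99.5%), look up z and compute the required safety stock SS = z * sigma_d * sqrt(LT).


From the table, SL = 90% corresponds to z = 1.28
sqrt(LT) = sqrt(17.0949) = 4.1346
SS = 1.28 * 40.1542 * 4.1346 = 212.5075

212.5075 units


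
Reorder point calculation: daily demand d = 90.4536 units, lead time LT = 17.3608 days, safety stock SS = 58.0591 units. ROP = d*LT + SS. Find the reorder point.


d*LT = 90.4536 * 17.3608 = 1570.3469
ROP = 1570.3469 + 58.0591 = 1628.4060

1628.4060 units


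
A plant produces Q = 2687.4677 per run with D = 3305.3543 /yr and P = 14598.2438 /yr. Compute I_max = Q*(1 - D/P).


D/P = 0.2264
1 - D/P = 0.7736
I_max = 2687.4677 * 0.7736 = 2078.9676

2078.9676 units


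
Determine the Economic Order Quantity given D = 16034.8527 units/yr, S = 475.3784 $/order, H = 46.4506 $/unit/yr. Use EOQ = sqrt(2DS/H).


2*D*S = 2 * 16034.8527 * 475.3784 = 15245245.2415
2*D*S/H = 328203.4084
EOQ = sqrt(328203.4084) = 572.8904

572.8904 units


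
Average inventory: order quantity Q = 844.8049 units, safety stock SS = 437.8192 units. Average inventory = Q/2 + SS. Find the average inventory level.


Q/2 = 422.4024
Avg = 422.4024 + 437.8192 = 860.2216

860.2216 units


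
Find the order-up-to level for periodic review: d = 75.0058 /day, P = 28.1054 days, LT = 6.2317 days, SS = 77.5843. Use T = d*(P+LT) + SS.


P + LT = 34.3371
d*(P+LT) = 75.0058 * 34.3371 = 2575.4817
T = 2575.4817 + 77.5843 = 2653.0660

2653.0660 units


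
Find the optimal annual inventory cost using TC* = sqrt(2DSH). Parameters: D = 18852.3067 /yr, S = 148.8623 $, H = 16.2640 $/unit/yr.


2*D*S*H = 91286505.5458
TC* = sqrt(91286505.5458) = 9554.3972

9554.3972 $/yr


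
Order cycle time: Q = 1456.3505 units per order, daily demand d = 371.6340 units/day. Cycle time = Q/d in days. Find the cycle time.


Cycle = 1456.3505 / 371.6340 = 3.9188

3.9188 days


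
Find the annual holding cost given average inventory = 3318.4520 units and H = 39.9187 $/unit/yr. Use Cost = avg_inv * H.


Cost = 3318.4520 * 39.9187 = 132468.2899

132468.2899 $/yr


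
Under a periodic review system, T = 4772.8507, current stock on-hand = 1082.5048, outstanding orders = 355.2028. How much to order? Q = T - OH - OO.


Inventory position = OH + OO = 1082.5048 + 355.2028 = 1437.7076
Q = 4772.8507 - 1437.7076 = 3335.1431

3335.1431 units


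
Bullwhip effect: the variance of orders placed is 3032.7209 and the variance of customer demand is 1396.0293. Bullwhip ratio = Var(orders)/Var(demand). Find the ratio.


BW = 3032.7209 / 1396.0293 = 2.1724

2.1724


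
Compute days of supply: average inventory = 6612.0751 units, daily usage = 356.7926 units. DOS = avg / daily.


DOS = 6612.0751 / 356.7926 = 18.5320

18.5320 days


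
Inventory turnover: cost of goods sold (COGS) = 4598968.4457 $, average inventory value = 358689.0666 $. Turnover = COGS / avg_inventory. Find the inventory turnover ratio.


Turnover = 4598968.4457 / 358689.0666 = 12.8216

12.8216


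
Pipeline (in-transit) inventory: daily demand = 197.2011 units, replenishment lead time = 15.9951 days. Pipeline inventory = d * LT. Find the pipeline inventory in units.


Pipeline = 197.2011 * 15.9951 = 3154.2513

3154.2513 units


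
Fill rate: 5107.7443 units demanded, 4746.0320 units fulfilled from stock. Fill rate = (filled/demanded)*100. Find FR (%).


FR = 4746.0320 / 5107.7443 * 100 = 92.9184

92.9184%


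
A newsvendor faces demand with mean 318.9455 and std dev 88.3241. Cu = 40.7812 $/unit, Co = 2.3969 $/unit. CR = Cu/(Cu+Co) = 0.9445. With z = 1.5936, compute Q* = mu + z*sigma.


CR = Cu/(Cu+Co) = 40.7812/(40.7812+2.3969) = 0.9445
z = 1.5936
Q* = 318.9455 + 1.5936 * 88.3241 = 459.6988

459.6988 units


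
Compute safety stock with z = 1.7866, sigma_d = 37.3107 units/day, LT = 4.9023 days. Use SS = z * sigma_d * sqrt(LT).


sqrt(LT) = sqrt(4.9023) = 2.2141
SS = 1.7866 * 37.3107 * 2.2141 = 147.5913

147.5913 units


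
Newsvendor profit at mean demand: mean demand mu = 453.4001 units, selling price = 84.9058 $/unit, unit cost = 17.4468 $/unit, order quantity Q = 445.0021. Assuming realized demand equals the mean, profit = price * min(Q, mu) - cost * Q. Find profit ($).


Sales at mu = min(445.0021, 453.4001) = 445.0021
Revenue = 84.9058 * 445.0021 = 37783.2593
Total cost = 17.4468 * 445.0021 = 7763.8626
Profit = 37783.2593 - 7763.8626 = 30019.3967

30019.3967 $


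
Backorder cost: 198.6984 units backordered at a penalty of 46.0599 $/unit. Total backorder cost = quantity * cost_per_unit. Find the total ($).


Total = 198.6984 * 46.0599 = 9152.0284

9152.0284 $


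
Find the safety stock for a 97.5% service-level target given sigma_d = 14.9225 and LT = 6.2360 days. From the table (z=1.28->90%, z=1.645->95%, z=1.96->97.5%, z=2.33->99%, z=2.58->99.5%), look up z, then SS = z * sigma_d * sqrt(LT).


From the table, SL = 97.5% corresponds to z = 1.96
sqrt(LT) = sqrt(6.2360) = 2.4972
SS = 1.96 * 14.9225 * 2.4972 = 73.0383

73.0383 units


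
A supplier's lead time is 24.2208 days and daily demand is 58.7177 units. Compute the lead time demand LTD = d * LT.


LTD = 58.7177 * 24.2208 = 1422.1897

1422.1897 units


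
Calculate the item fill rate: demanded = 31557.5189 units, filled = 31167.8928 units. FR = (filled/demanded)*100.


FR = 31167.8928 / 31557.5189 * 100 = 98.7653

98.7653%


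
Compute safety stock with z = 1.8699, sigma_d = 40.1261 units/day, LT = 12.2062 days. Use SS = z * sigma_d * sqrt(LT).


sqrt(LT) = sqrt(12.2062) = 3.4937
SS = 1.8699 * 40.1261 * 3.4937 = 262.1414

262.1414 units


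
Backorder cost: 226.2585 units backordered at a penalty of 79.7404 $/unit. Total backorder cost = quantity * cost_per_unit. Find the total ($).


Total = 226.2585 * 79.7404 = 18041.9433

18041.9433 $


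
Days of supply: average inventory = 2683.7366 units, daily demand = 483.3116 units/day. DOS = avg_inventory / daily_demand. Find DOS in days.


DOS = 2683.7366 / 483.3116 = 5.5528

5.5528 days


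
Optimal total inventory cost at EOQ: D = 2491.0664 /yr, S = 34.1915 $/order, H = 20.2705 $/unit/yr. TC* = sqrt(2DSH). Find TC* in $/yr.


2*D*S*H = 3453010.6262
TC* = sqrt(3453010.6262) = 1858.2278

1858.2278 $/yr


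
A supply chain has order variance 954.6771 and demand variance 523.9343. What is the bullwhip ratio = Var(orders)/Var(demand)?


BW = 954.6771 / 523.9343 = 1.8221

1.8221


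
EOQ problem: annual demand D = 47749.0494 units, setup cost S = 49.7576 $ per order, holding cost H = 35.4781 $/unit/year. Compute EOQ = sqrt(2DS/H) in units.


2*D*S = 2 * 47749.0494 * 49.7576 = 4751756.2009
2*D*S/H = 133934.9120
EOQ = sqrt(133934.9120) = 365.9712

365.9712 units


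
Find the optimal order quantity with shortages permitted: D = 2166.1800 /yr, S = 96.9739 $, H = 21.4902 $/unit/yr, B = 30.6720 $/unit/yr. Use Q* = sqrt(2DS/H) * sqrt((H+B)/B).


sqrt(2DS/H) = 139.8201
sqrt((H+B)/B) = 1.3041
Q* = 139.8201 * 1.3041 = 182.3377

182.3377 units


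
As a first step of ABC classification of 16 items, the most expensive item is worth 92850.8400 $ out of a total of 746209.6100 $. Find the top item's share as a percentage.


Top item = 92850.8400
Total = 746209.6100
Percentage = 92850.8400 / 746209.6100 * 100 = 12.4430

12.4430%


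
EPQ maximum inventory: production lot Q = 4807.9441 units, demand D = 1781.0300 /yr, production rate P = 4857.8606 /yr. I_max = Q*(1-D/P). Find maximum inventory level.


D/P = 0.3666
1 - D/P = 0.6334
I_max = 4807.9441 * 0.6334 = 3045.2149

3045.2149 units


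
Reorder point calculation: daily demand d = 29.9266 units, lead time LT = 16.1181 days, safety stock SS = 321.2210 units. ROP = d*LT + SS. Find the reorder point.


d*LT = 29.9266 * 16.1181 = 482.3599
ROP = 482.3599 + 321.2210 = 803.5809

803.5809 units


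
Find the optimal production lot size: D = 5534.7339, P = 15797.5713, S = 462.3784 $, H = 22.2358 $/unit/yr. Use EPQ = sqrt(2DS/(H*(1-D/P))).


1 - D/P = 1 - 0.3504 = 0.6496
H*(1-D/P) = 14.4454
2DS = 5118282.8102
EPQ = sqrt(354318.9628) = 595.2470

595.2470 units


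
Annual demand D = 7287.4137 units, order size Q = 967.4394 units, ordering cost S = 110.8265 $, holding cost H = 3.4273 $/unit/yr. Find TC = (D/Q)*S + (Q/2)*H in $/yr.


Ordering cost = D*S/Q = 834.8208
Holding cost = Q*H/2 = 1657.8525
TC = 834.8208 + 1657.8525 = 2492.6733

2492.6733 $/yr


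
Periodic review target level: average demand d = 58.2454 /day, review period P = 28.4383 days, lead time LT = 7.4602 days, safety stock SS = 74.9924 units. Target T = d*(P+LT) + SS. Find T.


P + LT = 35.8985
d*(P+LT) = 58.2454 * 35.8985 = 2090.9225
T = 2090.9225 + 74.9924 = 2165.9149

2165.9149 units


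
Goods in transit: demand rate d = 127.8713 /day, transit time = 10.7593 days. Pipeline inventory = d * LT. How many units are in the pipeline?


Pipeline = 127.8713 * 10.7593 = 1375.8057

1375.8057 units


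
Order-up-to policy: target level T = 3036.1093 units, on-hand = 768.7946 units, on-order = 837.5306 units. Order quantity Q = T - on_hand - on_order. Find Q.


Inventory position = OH + OO = 768.7946 + 837.5306 = 1606.3252
Q = 3036.1093 - 1606.3252 = 1429.7841

1429.7841 units


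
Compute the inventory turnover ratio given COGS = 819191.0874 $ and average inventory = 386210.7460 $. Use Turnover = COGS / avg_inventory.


Turnover = 819191.0874 / 386210.7460 = 2.1211

2.1211


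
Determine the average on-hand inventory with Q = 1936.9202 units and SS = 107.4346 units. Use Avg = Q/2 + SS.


Q/2 = 968.4601
Avg = 968.4601 + 107.4346 = 1075.8947

1075.8947 units


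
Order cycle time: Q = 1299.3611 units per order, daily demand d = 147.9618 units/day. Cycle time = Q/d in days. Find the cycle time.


Cycle = 1299.3611 / 147.9618 = 8.7817

8.7817 days


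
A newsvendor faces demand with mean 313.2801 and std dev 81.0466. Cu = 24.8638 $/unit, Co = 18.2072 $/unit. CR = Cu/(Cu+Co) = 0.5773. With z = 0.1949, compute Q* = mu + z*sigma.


CR = Cu/(Cu+Co) = 24.8638/(24.8638+18.2072) = 0.5773
z = 0.1949
Q* = 313.2801 + 0.1949 * 81.0466 = 329.0761

329.0761 units


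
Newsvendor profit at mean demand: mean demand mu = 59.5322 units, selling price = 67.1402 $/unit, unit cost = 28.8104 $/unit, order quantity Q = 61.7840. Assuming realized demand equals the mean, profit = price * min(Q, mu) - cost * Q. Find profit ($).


Sales at mu = min(61.7840, 59.5322) = 59.5322
Revenue = 67.1402 * 59.5322 = 3997.0038
Total cost = 28.8104 * 61.7840 = 1780.0218
Profit = 3997.0038 - 1780.0218 = 2216.9821

2216.9821 $


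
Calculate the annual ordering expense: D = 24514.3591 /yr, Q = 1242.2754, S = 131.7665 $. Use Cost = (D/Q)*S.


Number of orders = D/Q = 19.7334
Cost = 19.7334 * 131.7665 = 2600.2055

2600.2055 $/yr


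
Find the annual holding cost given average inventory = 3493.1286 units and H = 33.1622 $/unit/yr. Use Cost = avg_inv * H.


Cost = 3493.1286 * 33.1622 = 115839.8293

115839.8293 $/yr


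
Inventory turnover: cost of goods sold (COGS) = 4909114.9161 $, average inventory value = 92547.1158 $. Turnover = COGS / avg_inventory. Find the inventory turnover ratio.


Turnover = 4909114.9161 / 92547.1158 = 53.0445

53.0445


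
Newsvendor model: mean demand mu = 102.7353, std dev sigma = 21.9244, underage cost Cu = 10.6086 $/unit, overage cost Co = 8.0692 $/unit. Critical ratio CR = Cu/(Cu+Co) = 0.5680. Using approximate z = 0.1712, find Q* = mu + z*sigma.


CR = Cu/(Cu+Co) = 10.6086/(10.6086+8.0692) = 0.5680
z = 0.1712
Q* = 102.7353 + 0.1712 * 21.9244 = 106.4888

106.4888 units


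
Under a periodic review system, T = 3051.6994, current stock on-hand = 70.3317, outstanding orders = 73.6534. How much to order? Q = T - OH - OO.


Inventory position = OH + OO = 70.3317 + 73.6534 = 143.9851
Q = 3051.6994 - 143.9851 = 2907.7143

2907.7143 units


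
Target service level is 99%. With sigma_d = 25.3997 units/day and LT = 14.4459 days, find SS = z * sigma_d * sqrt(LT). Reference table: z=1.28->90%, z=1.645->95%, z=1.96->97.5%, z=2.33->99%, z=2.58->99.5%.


From the table, SL = 99% corresponds to z = 2.33
sqrt(LT) = sqrt(14.4459) = 3.8008
SS = 2.33 * 25.3997 * 3.8008 = 224.9349

224.9349 units


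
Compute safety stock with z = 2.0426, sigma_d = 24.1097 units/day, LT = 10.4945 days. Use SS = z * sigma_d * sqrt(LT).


sqrt(LT) = sqrt(10.4945) = 3.2395
SS = 2.0426 * 24.1097 * 3.2395 = 159.5350

159.5350 units


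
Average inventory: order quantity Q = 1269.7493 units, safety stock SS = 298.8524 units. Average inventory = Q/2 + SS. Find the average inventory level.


Q/2 = 634.8746
Avg = 634.8746 + 298.8524 = 933.7270

933.7270 units


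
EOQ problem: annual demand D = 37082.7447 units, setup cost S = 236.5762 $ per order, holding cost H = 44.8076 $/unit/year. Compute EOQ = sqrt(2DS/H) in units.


2*D*S = 2 * 37082.7447 * 236.5762 = 17545789.6534
2*D*S/H = 391580.6616
EOQ = sqrt(391580.6616) = 625.7641

625.7641 units


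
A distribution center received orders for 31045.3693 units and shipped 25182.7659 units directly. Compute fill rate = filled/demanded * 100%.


FR = 25182.7659 / 31045.3693 * 100 = 81.1160

81.1160%


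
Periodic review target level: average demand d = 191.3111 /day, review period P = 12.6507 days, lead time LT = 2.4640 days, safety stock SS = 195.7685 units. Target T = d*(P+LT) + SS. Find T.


P + LT = 15.1147
d*(P+LT) = 191.3111 * 15.1147 = 2891.6099
T = 2891.6099 + 195.7685 = 3087.3784

3087.3784 units


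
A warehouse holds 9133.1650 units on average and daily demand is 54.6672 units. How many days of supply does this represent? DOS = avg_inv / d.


DOS = 9133.1650 / 54.6672 = 167.0685

167.0685 days


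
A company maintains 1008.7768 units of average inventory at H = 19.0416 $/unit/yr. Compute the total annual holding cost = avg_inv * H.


Cost = 1008.7768 * 19.0416 = 19208.7243

19208.7243 $/yr


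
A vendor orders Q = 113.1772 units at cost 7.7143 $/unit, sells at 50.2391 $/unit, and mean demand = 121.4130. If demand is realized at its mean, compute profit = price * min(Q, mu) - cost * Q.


Sales at mu = min(113.1772, 121.4130) = 113.1772
Revenue = 50.2391 * 113.1772 = 5685.9207
Total cost = 7.7143 * 113.1772 = 873.0829
Profit = 5685.9207 - 873.0829 = 4812.8378

4812.8378 $


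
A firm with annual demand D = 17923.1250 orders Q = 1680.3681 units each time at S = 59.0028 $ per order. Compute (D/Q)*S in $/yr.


Number of orders = D/Q = 10.6662
Cost = 10.6662 * 59.0028 = 629.3351

629.3351 $/yr


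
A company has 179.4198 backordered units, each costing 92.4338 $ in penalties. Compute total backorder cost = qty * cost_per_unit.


Total = 179.4198 * 92.4338 = 16584.4539

16584.4539 $


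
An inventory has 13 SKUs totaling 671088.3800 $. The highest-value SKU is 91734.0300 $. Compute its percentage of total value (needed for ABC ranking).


Top item = 91734.0300
Total = 671088.3800
Percentage = 91734.0300 / 671088.3800 * 100 = 13.6694

13.6694%


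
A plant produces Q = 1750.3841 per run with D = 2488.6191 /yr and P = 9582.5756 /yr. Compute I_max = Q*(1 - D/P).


D/P = 0.2597
1 - D/P = 0.7403
I_max = 1750.3841 * 0.7403 = 1295.8049

1295.8049 units


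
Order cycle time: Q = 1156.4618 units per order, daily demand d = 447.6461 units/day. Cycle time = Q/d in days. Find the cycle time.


Cycle = 1156.4618 / 447.6461 = 2.5834

2.5834 days


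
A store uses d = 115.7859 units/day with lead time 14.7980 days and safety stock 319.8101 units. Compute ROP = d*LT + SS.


d*LT = 115.7859 * 14.7980 = 1713.3997
ROP = 1713.3997 + 319.8101 = 2033.2098

2033.2098 units


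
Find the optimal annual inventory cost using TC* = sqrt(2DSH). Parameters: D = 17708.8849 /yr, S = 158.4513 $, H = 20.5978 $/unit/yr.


2*D*S*H = 115594681.9773
TC* = sqrt(115594681.9773) = 10751.4967

10751.4967 $/yr


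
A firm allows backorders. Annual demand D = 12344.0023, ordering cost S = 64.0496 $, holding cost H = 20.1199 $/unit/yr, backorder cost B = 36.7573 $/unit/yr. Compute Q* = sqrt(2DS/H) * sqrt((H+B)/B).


sqrt(2DS/H) = 280.3421
sqrt((H+B)/B) = 1.2439
Q* = 280.3421 * 1.2439 = 348.7270

348.7270 units


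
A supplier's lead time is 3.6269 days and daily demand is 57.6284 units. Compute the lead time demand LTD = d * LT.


LTD = 57.6284 * 3.6269 = 209.0124

209.0124 units


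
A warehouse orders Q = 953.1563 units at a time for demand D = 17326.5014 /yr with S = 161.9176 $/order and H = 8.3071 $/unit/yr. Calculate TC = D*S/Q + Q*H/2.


Ordering cost = D*S/Q = 2943.3426
Holding cost = Q*H/2 = 3958.9823
TC = 2943.3426 + 3958.9823 = 6902.3249

6902.3249 $/yr


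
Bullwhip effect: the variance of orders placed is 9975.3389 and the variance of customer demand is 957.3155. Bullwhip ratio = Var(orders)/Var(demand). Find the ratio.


BW = 9975.3389 / 957.3155 = 10.4201

10.4201


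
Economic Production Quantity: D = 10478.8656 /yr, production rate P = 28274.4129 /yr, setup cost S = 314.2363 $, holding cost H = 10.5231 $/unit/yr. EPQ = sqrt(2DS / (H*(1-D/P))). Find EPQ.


1 - D/P = 1 - 0.3706 = 0.6294
H*(1-D/P) = 6.6231
2DS = 6585679.9087
EPQ = sqrt(994349.7469) = 997.1709

997.1709 units


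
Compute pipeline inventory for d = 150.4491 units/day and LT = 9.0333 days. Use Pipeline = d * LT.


Pipeline = 150.4491 * 9.0333 = 1359.0519

1359.0519 units


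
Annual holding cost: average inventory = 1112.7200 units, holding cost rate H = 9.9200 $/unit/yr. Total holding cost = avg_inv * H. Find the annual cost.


Cost = 1112.7200 * 9.9200 = 11038.1824

11038.1824 $/yr


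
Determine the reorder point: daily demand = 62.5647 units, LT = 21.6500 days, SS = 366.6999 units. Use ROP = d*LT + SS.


d*LT = 62.5647 * 21.6500 = 1354.5258
ROP = 1354.5258 + 366.6999 = 1721.2257

1721.2257 units


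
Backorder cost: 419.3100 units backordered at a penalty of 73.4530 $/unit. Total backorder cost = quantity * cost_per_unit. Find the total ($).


Total = 419.3100 * 73.4530 = 30799.5774

30799.5774 $


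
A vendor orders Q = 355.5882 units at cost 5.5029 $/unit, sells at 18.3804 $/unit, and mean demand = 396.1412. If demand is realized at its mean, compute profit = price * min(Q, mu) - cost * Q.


Sales at mu = min(355.5882, 396.1412) = 355.5882
Revenue = 18.3804 * 355.5882 = 6535.8534
Total cost = 5.5029 * 355.5882 = 1956.7663
Profit = 6535.8534 - 1956.7663 = 4579.0870

4579.0870 $


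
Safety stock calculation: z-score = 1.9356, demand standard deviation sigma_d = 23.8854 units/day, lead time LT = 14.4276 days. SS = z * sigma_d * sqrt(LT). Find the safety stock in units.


sqrt(LT) = sqrt(14.4276) = 3.7984
SS = 1.9356 * 23.8854 * 3.7984 = 175.6084

175.6084 units


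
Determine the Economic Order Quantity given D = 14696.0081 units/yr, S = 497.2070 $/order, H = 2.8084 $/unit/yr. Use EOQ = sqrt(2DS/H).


2*D*S = 2 * 14696.0081 * 497.2070 = 14613916.1988
2*D*S/H = 5203644.8507
EOQ = sqrt(5203644.8507) = 2281.1499

2281.1499 units


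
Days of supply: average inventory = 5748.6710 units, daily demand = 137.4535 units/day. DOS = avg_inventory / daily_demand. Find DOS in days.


DOS = 5748.6710 / 137.4535 = 41.8227

41.8227 days


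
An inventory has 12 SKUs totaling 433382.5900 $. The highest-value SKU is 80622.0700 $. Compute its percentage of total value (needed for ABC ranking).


Top item = 80622.0700
Total = 433382.5900
Percentage = 80622.0700 / 433382.5900 * 100 = 18.6030

18.6030%


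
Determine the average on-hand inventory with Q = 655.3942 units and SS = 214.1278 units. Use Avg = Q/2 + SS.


Q/2 = 327.6971
Avg = 327.6971 + 214.1278 = 541.8249

541.8249 units


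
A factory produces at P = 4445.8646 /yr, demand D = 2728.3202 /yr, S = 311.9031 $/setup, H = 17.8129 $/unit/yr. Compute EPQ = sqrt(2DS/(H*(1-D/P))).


1 - D/P = 1 - 0.6137 = 0.3863
H*(1-D/P) = 6.8816
2DS = 1701943.0563
EPQ = sqrt(247319.6680) = 497.3124

497.3124 units


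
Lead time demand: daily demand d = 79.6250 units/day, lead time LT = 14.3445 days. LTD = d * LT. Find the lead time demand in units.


LTD = 79.6250 * 14.3445 = 1142.1808

1142.1808 units


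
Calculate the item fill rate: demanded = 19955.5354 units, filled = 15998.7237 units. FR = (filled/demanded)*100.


FR = 15998.7237 / 19955.5354 * 100 = 80.1719

80.1719%


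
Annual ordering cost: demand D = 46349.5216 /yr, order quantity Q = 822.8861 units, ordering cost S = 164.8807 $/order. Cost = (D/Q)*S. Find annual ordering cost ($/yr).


Number of orders = D/Q = 56.3256
Cost = 56.3256 * 164.8807 = 9286.9980

9286.9980 $/yr


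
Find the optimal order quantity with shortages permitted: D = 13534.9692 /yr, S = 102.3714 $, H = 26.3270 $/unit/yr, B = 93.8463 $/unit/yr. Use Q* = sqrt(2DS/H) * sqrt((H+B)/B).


sqrt(2DS/H) = 324.4384
sqrt((H+B)/B) = 1.1316
Q* = 324.4384 * 1.1316 = 367.1366

367.1366 units


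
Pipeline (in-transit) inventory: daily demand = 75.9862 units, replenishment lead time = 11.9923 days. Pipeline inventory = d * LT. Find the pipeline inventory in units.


Pipeline = 75.9862 * 11.9923 = 911.2493

911.2493 units


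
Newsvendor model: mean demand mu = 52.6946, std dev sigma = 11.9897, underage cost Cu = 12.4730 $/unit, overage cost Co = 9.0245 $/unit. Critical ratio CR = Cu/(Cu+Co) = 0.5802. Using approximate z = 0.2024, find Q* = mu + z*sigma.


CR = Cu/(Cu+Co) = 12.4730/(12.4730+9.0245) = 0.5802
z = 0.2024
Q* = 52.6946 + 0.2024 * 11.9897 = 55.1213

55.1213 units


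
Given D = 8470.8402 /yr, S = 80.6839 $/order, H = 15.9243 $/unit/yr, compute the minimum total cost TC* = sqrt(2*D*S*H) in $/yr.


2*D*S*H = 21767257.6475
TC* = sqrt(21767257.6475) = 4665.5394

4665.5394 $/yr


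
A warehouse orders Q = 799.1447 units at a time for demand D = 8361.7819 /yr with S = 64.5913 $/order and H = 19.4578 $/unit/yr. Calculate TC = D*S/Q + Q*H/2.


Ordering cost = D*S/Q = 675.8455
Holding cost = Q*H/2 = 7774.7989
TC = 675.8455 + 7774.7989 = 8450.6444

8450.6444 $/yr


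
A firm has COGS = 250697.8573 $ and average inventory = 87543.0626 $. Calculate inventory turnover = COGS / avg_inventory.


Turnover = 250697.8573 / 87543.0626 = 2.8637

2.8637


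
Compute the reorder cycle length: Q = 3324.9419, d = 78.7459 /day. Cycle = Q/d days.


Cycle = 3324.9419 / 78.7459 = 42.2237

42.2237 days


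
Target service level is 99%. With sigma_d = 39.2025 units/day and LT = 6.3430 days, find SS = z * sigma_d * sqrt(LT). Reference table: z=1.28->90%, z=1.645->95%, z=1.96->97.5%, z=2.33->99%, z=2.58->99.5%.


From the table, SL = 99% corresponds to z = 2.33
sqrt(LT) = sqrt(6.3430) = 2.5185
SS = 2.33 * 39.2025 * 2.5185 = 230.0472

230.0472 units


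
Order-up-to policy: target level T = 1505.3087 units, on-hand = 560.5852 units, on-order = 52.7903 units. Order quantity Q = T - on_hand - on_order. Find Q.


Inventory position = OH + OO = 560.5852 + 52.7903 = 613.3755
Q = 1505.3087 - 613.3755 = 891.9332

891.9332 units


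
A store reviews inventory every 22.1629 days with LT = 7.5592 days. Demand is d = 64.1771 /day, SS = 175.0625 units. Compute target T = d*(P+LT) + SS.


P + LT = 29.7221
d*(P+LT) = 64.1771 * 29.7221 = 1907.4782
T = 1907.4782 + 175.0625 = 2082.5407

2082.5407 units


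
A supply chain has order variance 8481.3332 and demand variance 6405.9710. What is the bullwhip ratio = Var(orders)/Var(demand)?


BW = 8481.3332 / 6405.9710 = 1.3240

1.3240


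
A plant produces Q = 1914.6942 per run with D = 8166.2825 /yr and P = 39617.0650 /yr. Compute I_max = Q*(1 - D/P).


D/P = 0.2061
1 - D/P = 0.7939
I_max = 1914.6942 * 0.7939 = 1520.0175

1520.0175 units


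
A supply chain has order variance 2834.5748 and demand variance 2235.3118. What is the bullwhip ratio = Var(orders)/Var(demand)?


BW = 2834.5748 / 2235.3118 = 1.2681

1.2681


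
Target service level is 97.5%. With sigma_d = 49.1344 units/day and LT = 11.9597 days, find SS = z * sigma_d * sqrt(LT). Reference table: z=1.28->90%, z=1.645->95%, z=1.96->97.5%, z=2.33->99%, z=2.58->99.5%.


From the table, SL = 97.5% corresponds to z = 1.96
sqrt(LT) = sqrt(11.9597) = 3.4583
SS = 1.96 * 49.1344 * 3.4583 = 333.0442

333.0442 units


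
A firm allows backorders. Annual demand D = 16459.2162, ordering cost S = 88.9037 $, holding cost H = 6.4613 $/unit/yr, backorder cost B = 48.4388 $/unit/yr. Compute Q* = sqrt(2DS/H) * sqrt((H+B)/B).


sqrt(2DS/H) = 673.0069
sqrt((H+B)/B) = 1.0646
Q* = 673.0069 * 1.0646 = 716.4888

716.4888 units


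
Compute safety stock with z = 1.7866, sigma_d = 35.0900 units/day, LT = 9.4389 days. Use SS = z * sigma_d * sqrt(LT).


sqrt(LT) = sqrt(9.4389) = 3.0723
SS = 1.7866 * 35.0900 * 3.0723 = 192.6067

192.6067 units


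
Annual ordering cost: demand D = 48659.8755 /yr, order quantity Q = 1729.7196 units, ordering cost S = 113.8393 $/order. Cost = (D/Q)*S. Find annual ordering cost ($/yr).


Number of orders = D/Q = 28.1317
Cost = 28.1317 * 113.8393 = 3202.4879

3202.4879 $/yr


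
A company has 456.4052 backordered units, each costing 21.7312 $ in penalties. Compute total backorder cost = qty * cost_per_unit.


Total = 456.4052 * 21.7312 = 9918.2327

9918.2327 $


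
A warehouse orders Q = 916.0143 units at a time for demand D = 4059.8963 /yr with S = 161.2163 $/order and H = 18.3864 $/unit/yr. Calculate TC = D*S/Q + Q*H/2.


Ordering cost = D*S/Q = 714.5319
Holding cost = Q*H/2 = 8421.1027
TC = 714.5319 + 8421.1027 = 9135.6346

9135.6346 $/yr


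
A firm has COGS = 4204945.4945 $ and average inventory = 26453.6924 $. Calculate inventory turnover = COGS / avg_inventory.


Turnover = 4204945.4945 / 26453.6924 = 158.9550

158.9550


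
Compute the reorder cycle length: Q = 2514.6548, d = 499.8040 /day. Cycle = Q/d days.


Cycle = 2514.6548 / 499.8040 = 5.0313

5.0313 days


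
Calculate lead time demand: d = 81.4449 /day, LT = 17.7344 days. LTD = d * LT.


LTD = 81.4449 * 17.7344 = 1444.3764

1444.3764 units


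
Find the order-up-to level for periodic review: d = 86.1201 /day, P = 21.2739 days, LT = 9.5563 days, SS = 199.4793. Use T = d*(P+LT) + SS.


P + LT = 30.8302
d*(P+LT) = 86.1201 * 30.8302 = 2655.0999
T = 2655.0999 + 199.4793 = 2854.5792

2854.5792 units


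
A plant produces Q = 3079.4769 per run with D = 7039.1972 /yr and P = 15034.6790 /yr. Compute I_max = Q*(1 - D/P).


D/P = 0.4682
1 - D/P = 0.5318
I_max = 3079.4769 * 0.5318 = 1637.6739

1637.6739 units


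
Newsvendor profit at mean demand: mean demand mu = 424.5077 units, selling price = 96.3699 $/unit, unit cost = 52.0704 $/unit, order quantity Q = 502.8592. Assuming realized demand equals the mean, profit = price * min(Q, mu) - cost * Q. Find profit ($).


Sales at mu = min(502.8592, 424.5077) = 424.5077
Revenue = 96.3699 * 424.5077 = 40909.7646
Total cost = 52.0704 * 502.8592 = 26184.0797
Profit = 40909.7646 - 26184.0797 = 14725.6849

14725.6849 $


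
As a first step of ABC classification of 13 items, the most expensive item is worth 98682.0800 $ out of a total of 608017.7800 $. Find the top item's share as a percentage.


Top item = 98682.0800
Total = 608017.7800
Percentage = 98682.0800 / 608017.7800 * 100 = 16.2301

16.2301%


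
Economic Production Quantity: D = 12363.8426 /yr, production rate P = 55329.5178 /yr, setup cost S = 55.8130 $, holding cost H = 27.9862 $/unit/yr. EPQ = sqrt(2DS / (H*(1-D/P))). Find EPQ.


1 - D/P = 1 - 0.2235 = 0.7765
H*(1-D/P) = 21.7325
2DS = 1380126.2941
EPQ = sqrt(63505.3247) = 252.0026

252.0026 units


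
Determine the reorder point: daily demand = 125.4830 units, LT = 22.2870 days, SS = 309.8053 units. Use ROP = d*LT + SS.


d*LT = 125.4830 * 22.2870 = 2796.6396
ROP = 2796.6396 + 309.8053 = 3106.4449

3106.4449 units


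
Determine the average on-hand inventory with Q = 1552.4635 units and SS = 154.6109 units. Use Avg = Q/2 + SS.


Q/2 = 776.2318
Avg = 776.2318 + 154.6109 = 930.8427

930.8427 units


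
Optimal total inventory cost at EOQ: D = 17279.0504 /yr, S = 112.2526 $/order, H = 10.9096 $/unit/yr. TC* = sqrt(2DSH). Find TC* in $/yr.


2*D*S*H = 42320920.3299
TC* = sqrt(42320920.3299) = 6505.4531

6505.4531 $/yr


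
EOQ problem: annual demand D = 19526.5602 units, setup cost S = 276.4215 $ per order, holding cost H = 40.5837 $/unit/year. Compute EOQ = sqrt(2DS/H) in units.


2*D*S = 2 * 19526.5602 * 276.4215 = 10795122.1206
2*D*S/H = 265996.4991
EOQ = sqrt(265996.4991) = 515.7485

515.7485 units


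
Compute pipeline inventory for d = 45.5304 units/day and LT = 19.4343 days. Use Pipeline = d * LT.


Pipeline = 45.5304 * 19.4343 = 884.8515

884.8515 units


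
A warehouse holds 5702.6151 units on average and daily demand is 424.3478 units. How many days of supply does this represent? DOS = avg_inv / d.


DOS = 5702.6151 / 424.3478 = 13.4385

13.4385 days


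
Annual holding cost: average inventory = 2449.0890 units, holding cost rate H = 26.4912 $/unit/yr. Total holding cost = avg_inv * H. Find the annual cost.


Cost = 2449.0890 * 26.4912 = 64879.3065

64879.3065 $/yr


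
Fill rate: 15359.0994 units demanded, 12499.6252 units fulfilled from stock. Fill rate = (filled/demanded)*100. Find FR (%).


FR = 12499.6252 / 15359.0994 * 100 = 81.3825

81.3825%


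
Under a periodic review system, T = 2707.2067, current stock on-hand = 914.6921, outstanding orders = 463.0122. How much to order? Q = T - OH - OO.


Inventory position = OH + OO = 914.6921 + 463.0122 = 1377.7043
Q = 2707.2067 - 1377.7043 = 1329.5024

1329.5024 units


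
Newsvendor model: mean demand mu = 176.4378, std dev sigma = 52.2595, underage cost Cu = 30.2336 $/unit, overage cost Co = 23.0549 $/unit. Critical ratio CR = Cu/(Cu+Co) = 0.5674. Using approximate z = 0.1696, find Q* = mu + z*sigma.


CR = Cu/(Cu+Co) = 30.2336/(30.2336+23.0549) = 0.5674
z = 0.1696
Q* = 176.4378 + 0.1696 * 52.2595 = 185.3010

185.3010 units


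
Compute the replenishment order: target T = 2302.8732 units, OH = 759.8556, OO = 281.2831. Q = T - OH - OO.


Inventory position = OH + OO = 759.8556 + 281.2831 = 1041.1387
Q = 2302.8732 - 1041.1387 = 1261.7345

1261.7345 units


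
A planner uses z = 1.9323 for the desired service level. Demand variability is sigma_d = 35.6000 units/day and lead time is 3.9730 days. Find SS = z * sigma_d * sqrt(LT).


sqrt(LT) = sqrt(3.9730) = 1.9932
SS = 1.9323 * 35.6000 * 1.9932 = 137.1146

137.1146 units


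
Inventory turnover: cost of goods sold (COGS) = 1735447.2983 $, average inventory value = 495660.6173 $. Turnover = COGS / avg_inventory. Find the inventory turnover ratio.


Turnover = 1735447.2983 / 495660.6173 = 3.5013

3.5013


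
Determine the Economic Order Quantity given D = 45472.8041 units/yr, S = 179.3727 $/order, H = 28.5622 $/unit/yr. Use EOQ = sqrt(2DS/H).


2*D*S = 2 * 45472.8041 * 179.3727 = 16313159.2960
2*D*S/H = 571145.0552
EOQ = sqrt(571145.0552) = 755.7414

755.7414 units


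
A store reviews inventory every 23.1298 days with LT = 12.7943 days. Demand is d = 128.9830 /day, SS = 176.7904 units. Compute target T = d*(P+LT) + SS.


P + LT = 35.9241
d*(P+LT) = 128.9830 * 35.9241 = 4633.5982
T = 4633.5982 + 176.7904 = 4810.3886

4810.3886 units


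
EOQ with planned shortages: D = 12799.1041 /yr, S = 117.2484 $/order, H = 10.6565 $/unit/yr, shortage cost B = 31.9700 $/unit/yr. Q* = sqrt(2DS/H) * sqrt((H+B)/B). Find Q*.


sqrt(2DS/H) = 530.7023
sqrt((H+B)/B) = 1.1547
Q* = 530.7023 * 1.1547 = 612.8010

612.8010 units


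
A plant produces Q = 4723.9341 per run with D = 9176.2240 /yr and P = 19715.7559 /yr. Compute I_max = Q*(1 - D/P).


D/P = 0.4654
1 - D/P = 0.5346
I_max = 4723.9341 * 0.5346 = 2525.2927

2525.2927 units


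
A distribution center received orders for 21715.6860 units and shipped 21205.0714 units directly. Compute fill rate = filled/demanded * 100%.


FR = 21205.0714 / 21715.6860 * 100 = 97.6486

97.6486%


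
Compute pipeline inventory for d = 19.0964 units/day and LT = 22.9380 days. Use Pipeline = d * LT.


Pipeline = 19.0964 * 22.9380 = 438.0332

438.0332 units


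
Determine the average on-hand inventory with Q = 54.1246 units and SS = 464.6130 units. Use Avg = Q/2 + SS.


Q/2 = 27.0623
Avg = 27.0623 + 464.6130 = 491.6753

491.6753 units


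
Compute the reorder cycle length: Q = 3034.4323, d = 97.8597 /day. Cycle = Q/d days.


Cycle = 3034.4323 / 97.8597 = 31.0080

31.0080 days


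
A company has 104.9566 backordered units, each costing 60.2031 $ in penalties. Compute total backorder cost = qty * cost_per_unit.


Total = 104.9566 * 60.2031 = 6318.7127

6318.7127 $


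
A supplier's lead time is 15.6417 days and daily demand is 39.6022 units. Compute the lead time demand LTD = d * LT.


LTD = 39.6022 * 15.6417 = 619.4457

619.4457 units


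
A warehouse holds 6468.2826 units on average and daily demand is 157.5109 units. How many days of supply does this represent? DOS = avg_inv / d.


DOS = 6468.2826 / 157.5109 = 41.0656

41.0656 days


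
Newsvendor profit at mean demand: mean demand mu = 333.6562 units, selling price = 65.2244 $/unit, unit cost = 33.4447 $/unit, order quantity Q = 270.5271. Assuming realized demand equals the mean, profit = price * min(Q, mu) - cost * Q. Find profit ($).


Sales at mu = min(270.5271, 333.6562) = 270.5271
Revenue = 65.2244 * 270.5271 = 17644.9678
Total cost = 33.4447 * 270.5271 = 9047.6977
Profit = 17644.9678 - 9047.6977 = 8597.2701

8597.2701 $


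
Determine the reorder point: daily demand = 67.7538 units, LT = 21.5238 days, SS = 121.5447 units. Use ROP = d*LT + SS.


d*LT = 67.7538 * 21.5238 = 1458.3192
ROP = 1458.3192 + 121.5447 = 1579.8639

1579.8639 units


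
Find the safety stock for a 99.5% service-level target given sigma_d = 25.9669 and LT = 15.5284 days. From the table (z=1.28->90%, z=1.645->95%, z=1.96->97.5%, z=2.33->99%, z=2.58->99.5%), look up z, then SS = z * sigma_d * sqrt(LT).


From the table, SL = 99.5% corresponds to z = 2.58
sqrt(LT) = sqrt(15.5284) = 3.9406
SS = 2.58 * 25.9669 * 3.9406 = 263.9995

263.9995 units


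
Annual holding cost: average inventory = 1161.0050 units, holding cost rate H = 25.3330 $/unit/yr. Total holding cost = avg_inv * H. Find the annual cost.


Cost = 1161.0050 * 25.3330 = 29411.7397

29411.7397 $/yr


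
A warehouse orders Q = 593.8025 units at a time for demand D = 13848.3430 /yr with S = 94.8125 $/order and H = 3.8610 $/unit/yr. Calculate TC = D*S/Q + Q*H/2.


Ordering cost = D*S/Q = 2211.1662
Holding cost = Q*H/2 = 1146.3357
TC = 2211.1662 + 1146.3357 = 3357.5019

3357.5019 $/yr


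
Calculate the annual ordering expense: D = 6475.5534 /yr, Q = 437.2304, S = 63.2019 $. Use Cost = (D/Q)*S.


Number of orders = D/Q = 14.8104
Cost = 14.8104 * 63.2019 = 936.0449

936.0449 $/yr
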